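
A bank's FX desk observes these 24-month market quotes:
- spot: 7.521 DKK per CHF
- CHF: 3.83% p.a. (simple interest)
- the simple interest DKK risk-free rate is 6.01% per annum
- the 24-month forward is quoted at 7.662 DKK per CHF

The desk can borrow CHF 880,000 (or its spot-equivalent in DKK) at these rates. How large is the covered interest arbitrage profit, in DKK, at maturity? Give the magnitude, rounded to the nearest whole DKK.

T = 2 years.
Invest the CHF and cover forward: 880,000 × 1.076600 × 7.662 = DKK 7,259,040.10.
Convert at spot and invest in DKK: 880,000 × 7.521 × 1.120200 = DKK 7,414,021.30.
The quoted forward undervalues CHF, so borrow CHF, convert to DKK at spot, deposit the DKK at 6.01%, and buy CHF forward at 7.662 to cover the loan.
Arbitrage profit = |7,259,040.10 − 7,414,021.30| = DKK 154,981.

DKK 154,981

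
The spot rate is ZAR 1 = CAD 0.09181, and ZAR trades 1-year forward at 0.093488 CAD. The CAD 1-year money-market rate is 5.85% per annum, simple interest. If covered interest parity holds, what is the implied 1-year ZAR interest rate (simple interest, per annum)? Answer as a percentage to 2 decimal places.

3.95%

T = 1 year.
F/S = 0.093488/0.09181 = 1.0182769 = (growth of CAD) / (growth of ZAR).
The CAD side grows by 1 + 0.0585×1 = 1.058500.
So the ZAR growth factor = 1.0395011.
(1.0395011 − 1)/T = 0.039501, i.e. 3.95%.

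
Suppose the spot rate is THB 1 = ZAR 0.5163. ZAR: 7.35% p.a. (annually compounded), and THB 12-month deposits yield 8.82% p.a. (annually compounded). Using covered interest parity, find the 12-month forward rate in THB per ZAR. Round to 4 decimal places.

1.9634

T = 1 year.
ZAR growth factor: (1 + 0.0735)^1 = 1.073500.
THB accumulates by (1 + 0.0882)^1 = 1.088200.
So F = 0.5163 × 1.073500 / 1.088200 = 0.5093255 (ZAR/THB).
Invert for THB per ZAR: 1 / 0.5093255 = 1.9634.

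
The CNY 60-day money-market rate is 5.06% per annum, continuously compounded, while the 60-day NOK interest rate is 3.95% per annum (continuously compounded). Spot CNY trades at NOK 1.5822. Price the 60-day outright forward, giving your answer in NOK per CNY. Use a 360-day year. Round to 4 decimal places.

1.5793

T = 60/360 years.
NOK accumulates by e^(0.0395×60/360) = 1.0066051.
CNY accumulates by e^(0.0506×60/360) = 1.008469.
CIP: F = S · (grow NOK)/(grow CNY) = 1.5822 × 1.0066051/1.008469 = 1.579276 NOK per CNY.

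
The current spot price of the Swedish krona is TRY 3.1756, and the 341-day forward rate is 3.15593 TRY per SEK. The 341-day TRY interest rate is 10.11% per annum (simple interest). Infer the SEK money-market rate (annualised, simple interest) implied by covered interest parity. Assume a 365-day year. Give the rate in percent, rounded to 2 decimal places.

T = 341/365 years.
F/S = 3.15593/3.1756 = 0.9938059 = (growth of TRY) / (growth of SEK).
TRY growth factor: 1 + 0.1011×341/365 = 1.0944523.
Hence g_SEK = 1.1012737.
(1.1012737 − 1)/T = 0.108401, i.e. 10.84%.

10.84%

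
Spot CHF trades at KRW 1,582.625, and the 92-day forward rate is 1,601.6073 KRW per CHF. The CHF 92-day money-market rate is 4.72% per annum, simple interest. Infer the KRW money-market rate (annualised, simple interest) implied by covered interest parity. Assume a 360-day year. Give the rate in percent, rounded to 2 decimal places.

9.47%

T = 92/360 years.
F/S = 1601.6073/1582.625 = 1.0119942 = (growth of KRW) / (growth of CHF).
CHF growth factor: 1 + 0.0472×92/360 = 1.0120622.
So the KRW growth factor = 1.0242011.
(1.0242011 − 1)/T = 0.094700, i.e. 9.47%.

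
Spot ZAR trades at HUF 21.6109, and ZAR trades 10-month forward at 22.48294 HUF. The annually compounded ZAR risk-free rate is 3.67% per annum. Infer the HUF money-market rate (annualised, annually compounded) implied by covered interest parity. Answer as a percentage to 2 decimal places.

8.71%

T = 10/12 years.
F/S = 22.48294/21.6109 = 1.0403519 = (growth of HUF) / (growth of ZAR).
The ZAR side grows by (1 + 0.0367)^(10/12) = 1.0304911.
That pins the HUF growth at 1.0720734.
Annualise: 1.0720734^(12/10) − 1 = 0.087100 = 8.71%.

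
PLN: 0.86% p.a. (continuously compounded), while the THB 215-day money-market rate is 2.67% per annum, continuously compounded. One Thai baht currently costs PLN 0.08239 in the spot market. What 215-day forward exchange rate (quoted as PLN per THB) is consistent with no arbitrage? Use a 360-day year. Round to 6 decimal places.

0.081504

T = 215/360 years.
Growth of 1 PLN over T: e^(0.0086×215/360) = 1.0051493.
THB growth factor: e^(0.0267×215/360) = 1.0160736.
CIP: F = S · (grow PLN)/(grow THB) = 0.08239 × 1.0051493/1.0160736 = 0.08150419 PLN per THB.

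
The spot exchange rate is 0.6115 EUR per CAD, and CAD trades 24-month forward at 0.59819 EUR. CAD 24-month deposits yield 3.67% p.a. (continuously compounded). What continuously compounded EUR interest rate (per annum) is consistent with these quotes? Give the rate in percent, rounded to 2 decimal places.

T = 2 years.
CIP gives F = S · g_EUR/g_CAD, so g_EUR/g_CAD = 0.59819/0.6115 = 0.9782339.
CAD growth factor: e^(0.0367×2) = 1.0761609.
So the EUR growth factor = 1.0527371.
r = ln(1.0527371)/2 = 0.025697 → 2.57%.

2.57%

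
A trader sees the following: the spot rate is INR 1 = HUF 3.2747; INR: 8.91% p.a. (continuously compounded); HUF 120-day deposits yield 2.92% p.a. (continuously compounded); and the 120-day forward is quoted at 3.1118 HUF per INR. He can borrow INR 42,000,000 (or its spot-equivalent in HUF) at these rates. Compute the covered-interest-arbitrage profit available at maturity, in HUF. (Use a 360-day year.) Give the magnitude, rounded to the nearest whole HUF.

T = 120/360 years.
Keep in INR, deliver into the forward: 42,000,000·1.03014544396·3.1118 = HUF 134,635,476.89.
Swap to HUF now, deposit: 42,000,000·3.2747·1.00978085628 = HUF 138,882,633.54.
The quoted forward undervalues INR, so borrow INR, convert to HUF at spot, deposit the HUF at 2.92%, and buy INR forward at 3.1118 to cover the loan.
The gap between the two covered legs is HUF 4,247,157.

HUF 4,247,157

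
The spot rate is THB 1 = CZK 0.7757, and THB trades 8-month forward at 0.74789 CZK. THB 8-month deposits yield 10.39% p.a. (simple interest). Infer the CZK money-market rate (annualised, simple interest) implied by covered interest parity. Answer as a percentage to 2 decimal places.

4.64%

T = 8/12 years.
By CIP, F/S equals the CZK-to-THB growth ratio: 0.74789/0.7757 = 0.9641485.
THB growth factor: 1 + 0.1039×8/12 = 1.0692667.
So the CZK growth factor = 1.0309319.
(1.0309319 − 1)/T = 0.046398, i.e. 4.64%.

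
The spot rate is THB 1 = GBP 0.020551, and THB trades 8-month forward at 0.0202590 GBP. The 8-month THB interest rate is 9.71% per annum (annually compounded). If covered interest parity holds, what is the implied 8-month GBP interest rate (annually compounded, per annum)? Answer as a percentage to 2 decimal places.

T = 8/12 years.
F/S = 0.020259/0.020551 = 0.9857914 = (growth of GBP) / (growth of THB).
The THB side grows by (1 + 0.0971)^(8/12) = 1.0637285.
That pins the GBP growth at 1.0486144.
Annualise: 1.0486144^(12/8) − 1 = 0.073801 = 7.38%.

7.38%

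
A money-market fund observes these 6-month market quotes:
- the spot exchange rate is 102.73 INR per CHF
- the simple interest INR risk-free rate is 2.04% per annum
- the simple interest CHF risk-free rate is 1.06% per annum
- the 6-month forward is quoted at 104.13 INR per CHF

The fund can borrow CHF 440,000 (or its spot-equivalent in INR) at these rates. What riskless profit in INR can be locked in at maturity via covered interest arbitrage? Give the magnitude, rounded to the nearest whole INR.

T = 6/12 years.
Invest the CHF and cover forward: 440,000 × 1.005300 × 104.13 = INR 46,060,031.16.
Convert at spot and invest in INR: 440,000 × 102.73 × 1.010200 = INR 45,662,252.24.
The quoted forward overvalues CHF, so borrow INR, buy CHF at spot, deposit the CHF at 1.06%, and sell the proceeds forward at 104.13.
The gap between the two covered legs is INR 397,779.

INR 397,779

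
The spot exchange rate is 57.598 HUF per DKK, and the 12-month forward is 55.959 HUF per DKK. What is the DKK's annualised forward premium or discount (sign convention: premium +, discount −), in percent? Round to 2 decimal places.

-2.85%

T = 1 year.
DKK trades forward at -2.84558% vs spot over the period.
×(1/T) gives -2.85% p.a.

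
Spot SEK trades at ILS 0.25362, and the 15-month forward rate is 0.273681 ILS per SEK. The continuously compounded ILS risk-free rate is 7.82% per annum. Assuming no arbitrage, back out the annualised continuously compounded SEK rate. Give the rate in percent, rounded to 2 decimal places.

T = 15/12 years.
By CIP, F/S equals the ILS-to-SEK growth ratio: 0.273681/0.25362 = 1.0790987.
ILS growth factor: e^(0.0782×15/12) = 1.1026871.
Hence g_SEK = 1.0218594.
Take logs: ln 1.0218594 / (15/12) = 0.017299, so 1.73%.

1.73%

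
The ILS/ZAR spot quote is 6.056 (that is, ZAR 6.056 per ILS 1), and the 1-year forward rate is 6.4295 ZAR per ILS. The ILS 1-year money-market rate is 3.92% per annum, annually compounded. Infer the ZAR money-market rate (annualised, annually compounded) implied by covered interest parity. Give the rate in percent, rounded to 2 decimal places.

10.33%

T = 1 year.
F/S = 6.4295/6.056 = 1.0616744 = (growth of ZAR) / (growth of ILS).
The ILS side grows by (1 + 0.0392)^1 = 1.039200.
That pins the ZAR growth at 1.103292.
Annualise: 1.103292^(1/1) − 1 = 0.103292 = 10.33%.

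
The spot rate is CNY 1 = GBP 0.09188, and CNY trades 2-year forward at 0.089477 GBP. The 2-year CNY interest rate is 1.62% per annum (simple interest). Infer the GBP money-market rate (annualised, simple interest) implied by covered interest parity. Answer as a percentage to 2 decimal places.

T = 2 years.
By CIP, F/S equals the GBP-to-CNY growth ratio: 0.089477/0.09188 = 0.9738463.
CNY growth factor: 1 + 0.0162×2 = 1.032400.
Hence g_GBP = 1.0053989.
(1.0053989 − 1)/T = 0.002699, i.e. 0.27%.

0.27%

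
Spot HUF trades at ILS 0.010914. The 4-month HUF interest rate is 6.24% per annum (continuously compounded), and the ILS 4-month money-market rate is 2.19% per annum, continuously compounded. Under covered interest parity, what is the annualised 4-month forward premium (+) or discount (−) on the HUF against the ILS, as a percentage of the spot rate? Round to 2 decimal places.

-4.02%

T = 4/12 years.
CIP forward (ILS per HUF) = 0.010914 × 1.0073267/1.0210178 = 0.010767651.
Annualised premium = (F − S)/S × (1/T) = (0.010767651 − 0.010914)/0.010914 ÷ (4/12) = -4.02%.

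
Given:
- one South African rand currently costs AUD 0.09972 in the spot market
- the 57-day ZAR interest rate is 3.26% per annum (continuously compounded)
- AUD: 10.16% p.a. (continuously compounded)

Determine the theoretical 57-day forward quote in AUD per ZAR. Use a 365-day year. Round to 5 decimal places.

0.10080

T = 57/365 years.
AUD growth factor: e^(0.1016×57/365) = 1.0159928.
ZAR growth factor: e^(0.0326×57/365) = 1.0051039.
Forward (AUD per ZAR) = 0.09972 × 1.0159928 / 1.0051039 = 0.1008003.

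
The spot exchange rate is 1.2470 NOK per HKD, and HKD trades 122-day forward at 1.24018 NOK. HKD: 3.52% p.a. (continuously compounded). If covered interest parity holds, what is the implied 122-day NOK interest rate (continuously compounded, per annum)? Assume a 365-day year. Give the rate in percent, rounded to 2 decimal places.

T = 122/365 years.
F/S = 1.24018/1.247 = 0.9945309 = (growth of NOK) / (growth of HKD).
The HKD side grows by e^(0.0352×122/365) = 1.011835.
Hence g_NOK = 1.0063012.
Take logs: ln 1.0063012 / (122/365) = 0.018793, so 1.88%.

1.88%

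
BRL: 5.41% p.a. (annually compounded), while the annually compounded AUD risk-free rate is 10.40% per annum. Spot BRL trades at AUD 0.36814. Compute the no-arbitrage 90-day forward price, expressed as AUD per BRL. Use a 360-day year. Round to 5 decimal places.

0.37242

T = 90/360 years.
Growth of 1 AUD over T: (1 + 0.1040)^(90/360) = 1.0250434.
BRL accumulates by (1 + 0.0541)^(90/360) = 1.013259.
CIP: F = S · (grow AUD)/(grow BRL) = 0.36814 × 1.0250434/1.013259 = 0.3724215 AUD per BRL.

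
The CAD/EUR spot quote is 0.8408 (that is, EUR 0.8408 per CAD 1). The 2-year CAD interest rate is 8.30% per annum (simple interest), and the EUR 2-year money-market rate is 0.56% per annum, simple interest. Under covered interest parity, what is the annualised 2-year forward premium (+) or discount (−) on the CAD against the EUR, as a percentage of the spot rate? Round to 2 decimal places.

T = 2 years.
F = S · g_EUR/g_CAD = 0.8408 × 1.011200/1.166000 = 0.7291741.
Annualised premium = (F − S)/S × (1/T) = (0.7291741 − 0.8408)/0.8408 ÷ 2 = -6.64%.

-6.64%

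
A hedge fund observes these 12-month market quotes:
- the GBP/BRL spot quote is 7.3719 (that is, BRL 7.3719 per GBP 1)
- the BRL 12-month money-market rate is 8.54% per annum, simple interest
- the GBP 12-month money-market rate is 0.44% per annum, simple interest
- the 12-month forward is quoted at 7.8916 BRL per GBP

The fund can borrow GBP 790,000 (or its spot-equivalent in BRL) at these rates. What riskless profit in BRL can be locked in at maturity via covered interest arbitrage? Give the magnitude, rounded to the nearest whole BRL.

T = 1 year.
Route A — deposit GBP, sell forward: 790,000 × 1.004400 × 7.8916 = BRL 6,261,795.20.
Route B — convert at spot, deposit BRL: 790,000 × 7.3719 × 1.085400 = BRL 6,321,153.61.
The quoted forward undervalues GBP, so borrow GBP, convert to BRL at spot, deposit the BRL at 8.54%, and buy GBP forward at 7.8916 to cover the loan.
Profit = 6,321,153.61 − 6,261,795.20 = BRL 59,358.

BRL 59,358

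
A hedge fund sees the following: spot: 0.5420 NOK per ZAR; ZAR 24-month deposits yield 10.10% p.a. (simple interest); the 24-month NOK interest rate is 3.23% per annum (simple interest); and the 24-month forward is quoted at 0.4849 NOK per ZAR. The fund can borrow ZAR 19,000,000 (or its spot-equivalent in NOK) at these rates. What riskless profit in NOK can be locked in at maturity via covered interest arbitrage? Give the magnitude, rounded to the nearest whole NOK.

T = 2 years.
Route A — deposit ZAR, sell forward: 19,000,000 × 1.202000 × 0.4849 = NOK 11,074,146.20.
Route B — convert at spot, deposit NOK: 19,000,000 × 0.5420 × 1.064600 = NOK 10,963,250.80.
The quoted forward overvalues ZAR, so borrow NOK, buy ZAR at spot, deposit the ZAR at 10.10%, and sell the proceeds forward at 0.4849.
Profit = 11,074,146.20 − 10,963,250.80 = NOK 110,895.

NOK 110,895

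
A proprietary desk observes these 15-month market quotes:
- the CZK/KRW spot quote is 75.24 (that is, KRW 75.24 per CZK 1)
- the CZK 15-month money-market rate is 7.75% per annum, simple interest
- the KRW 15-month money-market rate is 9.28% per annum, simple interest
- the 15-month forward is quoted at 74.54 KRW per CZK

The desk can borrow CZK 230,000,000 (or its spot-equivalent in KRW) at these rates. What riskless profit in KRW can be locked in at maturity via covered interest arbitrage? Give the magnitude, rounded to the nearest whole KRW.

T = 15/12 years.
Invest the CZK and cover forward: 230,000,000 × 1.096875 × 74.54 = KRW 18,805,044,375.00.
Convert at spot and invest in KRW: 230,000,000 × 75.24 × 1.116000 = KRW 19,312,603,200.00.
The quoted forward undervalues CZK, so borrow CZK, convert to KRW at spot, deposit the KRW at 9.28%, and buy CZK forward at 74.54 to cover the loan.
Arbitrage profit = |18,805,044,375.00 − 19,312,603,200.00| = KRW 507,558,825.

KRW 507,558,825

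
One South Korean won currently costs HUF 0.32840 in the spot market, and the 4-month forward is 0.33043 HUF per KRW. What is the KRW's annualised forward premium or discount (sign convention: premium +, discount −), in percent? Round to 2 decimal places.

T = 4/12 years.
(F − S)/S = (0.33043 − 0.3284)/0.3284 = 0.0061815.
Annualise by dividing by T: 0.0061815 / (4/12) = 0.018545 → 1.85%.

+1.85%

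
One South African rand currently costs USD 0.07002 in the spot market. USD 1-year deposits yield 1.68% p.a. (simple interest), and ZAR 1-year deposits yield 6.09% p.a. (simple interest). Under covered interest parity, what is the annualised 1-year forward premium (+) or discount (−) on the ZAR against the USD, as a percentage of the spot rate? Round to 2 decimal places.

-4.16%

T = 1 year.
F = S · g_USD/g_ZAR = 0.07002 × 1.016800/1.060900 = 0.06710938.
Annualised premium = (F − S)/S × (1/T) = (0.06710938 − 0.07002)/0.07002 ÷ 1 = -4.16%.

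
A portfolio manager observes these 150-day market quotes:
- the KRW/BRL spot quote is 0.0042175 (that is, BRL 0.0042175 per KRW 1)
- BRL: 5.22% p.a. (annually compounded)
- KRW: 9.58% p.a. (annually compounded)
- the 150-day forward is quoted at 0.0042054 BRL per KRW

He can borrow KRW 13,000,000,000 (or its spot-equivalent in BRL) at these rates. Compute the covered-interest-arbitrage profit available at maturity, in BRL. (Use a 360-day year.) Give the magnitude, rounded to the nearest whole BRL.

T = 150/360 years.
Route A — deposit KRW, sell forward: 13,000,000,000 × 1.0388544554 × 0.0042054 = BRL 56,794,380.85.
Route B — convert at spot, deposit BRL: 13,000,000,000 × 0.0042175 × 1.0214276828 = BRL 56,002,326.28.
The quoted forward overvalues KRW, so borrow BRL, buy KRW at spot, deposit the KRW at 9.58%, and sell the proceeds forward at 0.0042054.
Arbitrage profit = |56,794,380.85 − 56,002,326.28| = BRL 792,055.

BRL 792,055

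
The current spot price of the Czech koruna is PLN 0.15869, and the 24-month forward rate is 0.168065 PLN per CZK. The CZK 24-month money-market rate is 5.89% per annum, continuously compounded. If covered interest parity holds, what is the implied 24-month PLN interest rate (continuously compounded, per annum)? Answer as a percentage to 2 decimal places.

T = 2 years.
F/S = 0.168065/0.15869 = 1.0590774 = (growth of PLN) / (growth of CZK).
CZK growth factor: e^(0.0589×2) = 1.1250191.
That pins the PLN growth at 1.1914823.
Take logs: ln 1.1914823 / 2 = 0.087599, so 8.76%.

8.76%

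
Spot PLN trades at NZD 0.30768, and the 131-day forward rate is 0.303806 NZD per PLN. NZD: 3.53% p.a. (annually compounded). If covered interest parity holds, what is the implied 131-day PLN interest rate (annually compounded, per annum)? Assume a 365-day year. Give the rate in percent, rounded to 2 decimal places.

7.25%

T = 131/365 years.
CIP gives F = S · g_NZD/g_PLN, so g_NZD/g_PLN = 0.303806/0.30768 = 0.9874090.
The NZD side grows by (1 + 0.0353)^(131/365) = 1.0125287.
That pins the PLN growth at 1.025440.
r = 1.025440^(365/131) − 1 = 0.072504 → 7.25%.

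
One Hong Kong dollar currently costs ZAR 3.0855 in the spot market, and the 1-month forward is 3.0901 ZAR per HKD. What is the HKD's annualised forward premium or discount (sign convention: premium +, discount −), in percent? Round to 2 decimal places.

T = 1/12 years.
HKD trades forward at +0.14908% vs spot over the period.
Annualise by dividing by T: 0.0014908 / (1/12) = 0.017890 → 1.79%.

+1.79%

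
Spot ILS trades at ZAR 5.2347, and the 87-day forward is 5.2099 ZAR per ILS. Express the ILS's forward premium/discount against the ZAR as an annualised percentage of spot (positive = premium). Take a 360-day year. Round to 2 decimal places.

T = 87/360 years.
ILS trades forward at -0.47376% vs spot over the period.
Per annum: -0.0047376 / (87/360) = -0.019604 = -1.96%.

-1.96%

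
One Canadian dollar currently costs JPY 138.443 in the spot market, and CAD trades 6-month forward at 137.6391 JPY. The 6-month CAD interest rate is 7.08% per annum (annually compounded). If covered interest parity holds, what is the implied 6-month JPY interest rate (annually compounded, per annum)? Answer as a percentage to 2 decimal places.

5.84%

T = 6/12 years.
CIP gives F = S · g_JPY/g_CAD, so g_JPY/g_CAD = 137.6391/138.443 = 0.9941933.
The CAD side grows by (1 + 0.0708)^(6/12) = 1.0347947.
That pins the JPY growth at 1.028786.
Annualise: 1.028786^(12/6) − 1 = 0.058401 = 5.84%.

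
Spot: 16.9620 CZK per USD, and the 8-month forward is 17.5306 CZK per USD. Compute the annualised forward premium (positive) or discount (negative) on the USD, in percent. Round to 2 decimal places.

+5.03%

T = 8/12 years.
(F − S)/S = (17.5306 − 16.962)/16.962 = 0.0335220.
Per annum: 0.0335220 / (8/12) = 0.050283 = 5.03%.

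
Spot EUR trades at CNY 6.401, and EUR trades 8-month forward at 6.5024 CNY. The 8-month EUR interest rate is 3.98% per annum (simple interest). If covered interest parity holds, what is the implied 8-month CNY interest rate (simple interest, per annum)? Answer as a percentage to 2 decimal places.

6.42%

T = 8/12 years.
F/S = 6.5024/6.401 = 1.0158413 = (growth of CNY) / (growth of EUR).
EUR growth factor: 1 + 0.0398×8/12 = 1.0265333.
That pins the CNY growth at 1.0427949.
r = (1.0427949 − 1)/(8/12) = 0.064192 → 6.42%.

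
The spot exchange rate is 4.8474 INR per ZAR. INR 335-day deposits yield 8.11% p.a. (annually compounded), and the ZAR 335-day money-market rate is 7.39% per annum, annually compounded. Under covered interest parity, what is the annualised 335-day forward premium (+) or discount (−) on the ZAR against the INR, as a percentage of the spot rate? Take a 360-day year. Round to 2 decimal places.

T = 335/360 years.
F = S · g_INR/g_ZAR = 4.8474 × 1.0752614/1.0685961 = 4.8776353.
Annualised premium = (F − S)/S × (1/T) = (4.8776353 − 4.8474)/4.8474 ÷ (335/360) = 0.67%.

+0.67%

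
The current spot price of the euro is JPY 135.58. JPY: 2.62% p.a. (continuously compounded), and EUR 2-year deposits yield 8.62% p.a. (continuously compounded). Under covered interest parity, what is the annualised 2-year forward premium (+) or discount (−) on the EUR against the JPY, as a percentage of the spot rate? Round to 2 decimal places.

T = 2 years.
No-arbitrage forward: 135.58 × 1.0537972 / 1.188153 = 120.24868 JPY/EUR.
Annualised premium = (F − S)/S × (1/T) = (120.24868 − 135.58)/135.58 ÷ 2 = -5.65%.

-5.65%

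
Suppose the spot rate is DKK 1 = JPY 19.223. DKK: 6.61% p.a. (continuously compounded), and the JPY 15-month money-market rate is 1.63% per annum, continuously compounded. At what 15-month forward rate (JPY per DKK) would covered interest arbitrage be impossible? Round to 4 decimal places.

T = 15/12 years.
Growth of 1 JPY over T: e^(0.0163×15/12) = 1.02058399.
DKK growth factor: e^(0.0661×15/12) = 1.08613443.
So F = 19.223 × 1.02058399 / 1.08613443 = 18.062853 (JPY/DKK).

18.0629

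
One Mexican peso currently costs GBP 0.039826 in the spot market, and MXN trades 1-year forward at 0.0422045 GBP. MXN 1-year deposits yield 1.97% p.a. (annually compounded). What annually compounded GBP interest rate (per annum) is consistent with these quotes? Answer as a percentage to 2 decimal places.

8.06%

T = 1 year.
F/S = 0.0422045/0.039826 = 1.0597223 = (growth of GBP) / (growth of MXN).
MXN growth factor: (1 + 0.0197)^1 = 1.019700.
That pins the GBP growth at 1.0805988.
r = 1.0805988^(1/1) − 1 = 0.080599 → 8.06%.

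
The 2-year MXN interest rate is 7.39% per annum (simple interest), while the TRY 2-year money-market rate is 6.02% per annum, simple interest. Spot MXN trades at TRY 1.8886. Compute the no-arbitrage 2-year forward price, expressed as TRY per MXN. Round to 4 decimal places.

1.8435

T = 2 years.
TRY accumulates by 1 + 0.0602×2 = 1.120400.
Growth of 1 MXN over T: 1 + 0.0739×2 = 1.147800.
So F = 1.8886 × 1.120400 / 1.147800 = 1.843516 (TRY/MXN).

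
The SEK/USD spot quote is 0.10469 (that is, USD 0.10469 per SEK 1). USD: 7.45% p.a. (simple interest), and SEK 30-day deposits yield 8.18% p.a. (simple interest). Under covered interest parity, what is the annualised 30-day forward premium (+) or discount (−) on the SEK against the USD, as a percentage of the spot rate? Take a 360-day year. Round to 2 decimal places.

T = 30/360 years.
CIP forward (USD per SEK) = 0.10469 × 1.0062083/1.0068167 = 0.10462674.
(F − S)/S ÷ T = (0.10462674 − 0.10469)/0.10469/(30/360) = -0.007251 → -0.73%.

-0.73%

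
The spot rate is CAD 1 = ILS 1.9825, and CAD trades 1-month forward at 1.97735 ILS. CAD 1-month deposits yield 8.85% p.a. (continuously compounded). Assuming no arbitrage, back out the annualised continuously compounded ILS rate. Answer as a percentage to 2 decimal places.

T = 1/12 years.
CIP gives F = S · g_ILS/g_CAD, so g_ILS/g_CAD = 1.97735/1.9825 = 0.9974023.
The CAD side grows by e^(0.0885×1/12) = 1.0074023.
So the ILS growth factor = 1.0047854.
Take logs: ln 1.0047854 / (1/12) = 0.057288, so 5.73%.

5.73%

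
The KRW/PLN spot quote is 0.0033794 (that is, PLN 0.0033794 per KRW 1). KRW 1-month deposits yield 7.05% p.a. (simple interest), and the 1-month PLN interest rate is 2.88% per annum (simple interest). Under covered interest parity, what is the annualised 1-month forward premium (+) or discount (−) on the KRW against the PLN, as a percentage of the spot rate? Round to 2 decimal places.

-4.15%

T = 1/12 years.
No-arbitrage forward: 0.0033794 × 1.002400 / 1.005875 = 0.0033677252 PLN/KRW.
(F − S)/S ÷ T = (0.0033677252 − 0.0033794)/0.0033794/(1/12) = -0.041456 → -4.15%.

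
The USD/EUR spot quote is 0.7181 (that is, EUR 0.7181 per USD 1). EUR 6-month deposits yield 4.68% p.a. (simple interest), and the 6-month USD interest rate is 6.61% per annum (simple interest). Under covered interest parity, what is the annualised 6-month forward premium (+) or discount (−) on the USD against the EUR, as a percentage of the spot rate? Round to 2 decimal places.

-1.87%

T = 6/12 years.
F = S · g_EUR/g_USD = 0.7181 × 1.023400/1.033050 = 0.7113920.
Annualised premium = (F − S)/S × (1/T) = (0.7113920 − 0.7181)/0.7181 ÷ (6/12) = -1.87%.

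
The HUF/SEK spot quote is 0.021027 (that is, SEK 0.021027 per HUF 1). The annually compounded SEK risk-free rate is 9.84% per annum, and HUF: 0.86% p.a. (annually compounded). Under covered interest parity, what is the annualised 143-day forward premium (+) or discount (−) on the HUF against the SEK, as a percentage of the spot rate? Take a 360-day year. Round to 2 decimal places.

T = 143/360 years.
No-arbitrage forward: 0.021027 × 1.0379848 / 1.0034073 = 0.021751592 SEK/HUF.
(F − S)/S ÷ T = (0.021751592 − 0.021027)/0.021027/(143/360) = 0.086753 → 8.68%.

+8.68%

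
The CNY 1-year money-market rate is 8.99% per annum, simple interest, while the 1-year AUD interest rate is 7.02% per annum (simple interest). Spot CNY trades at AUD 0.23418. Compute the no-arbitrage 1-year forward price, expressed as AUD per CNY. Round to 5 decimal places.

T = 1 year.
Growth of 1 AUD over T: 1 + 0.0702×1 = 1.070200.
CNY accumulates by 1 + 0.0899×1 = 1.089900.
So F = 0.23418 × 1.070200 / 1.089900 = 0.2299472 (AUD/CNY).

0.22995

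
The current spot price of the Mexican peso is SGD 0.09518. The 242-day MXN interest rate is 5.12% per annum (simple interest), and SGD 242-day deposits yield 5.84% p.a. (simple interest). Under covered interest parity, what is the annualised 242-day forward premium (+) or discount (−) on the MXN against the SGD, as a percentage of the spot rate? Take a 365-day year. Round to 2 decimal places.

+0.70%

T = 242/365 years.
F = S · g_SGD/g_MXN = 0.09518 × 1.038720/1.0339463 = 0.09561944.
Annualised premium = (F − S)/S × (1/T) = (0.09561944 − 0.09518)/0.09518 ÷ (242/365) = 0.70%.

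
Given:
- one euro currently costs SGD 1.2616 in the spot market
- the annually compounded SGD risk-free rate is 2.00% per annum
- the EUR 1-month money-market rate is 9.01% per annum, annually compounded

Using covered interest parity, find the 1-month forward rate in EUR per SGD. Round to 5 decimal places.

T = 1/12 years.
SGD accumulates by (1 + 0.0200)^(1/12) = 1.0016516.
EUR growth factor: (1 + 0.0901)^(1/12) = 1.007215.
So F = 1.2616 × 1.0016516 / 1.007215 = 1.254631 (SGD/EUR).
Invert for EUR per SGD: 1 / 1.254631 = 0.79705.

0.79705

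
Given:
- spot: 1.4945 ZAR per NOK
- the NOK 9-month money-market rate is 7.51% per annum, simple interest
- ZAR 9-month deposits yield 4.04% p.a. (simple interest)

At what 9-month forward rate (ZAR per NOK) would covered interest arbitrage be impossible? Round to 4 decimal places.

1.4577

T = 9/12 years.
Growth of 1 ZAR over T: 1 + 0.0404×9/12 = 1.030300.
NOK growth factor: 1 + 0.0751×9/12 = 1.056325.
CIP: F = S · (grow ZAR)/(grow NOK) = 1.4945 × 1.030300/1.056325 = 1.457680 ZAR per NOK.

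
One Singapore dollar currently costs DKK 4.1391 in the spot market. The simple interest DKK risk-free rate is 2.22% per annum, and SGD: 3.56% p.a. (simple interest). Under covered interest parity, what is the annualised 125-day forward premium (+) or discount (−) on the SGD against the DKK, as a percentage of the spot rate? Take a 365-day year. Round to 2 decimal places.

T = 125/365 years.
No-arbitrage forward: 4.1391 × 1.0076027 / 1.0121918 = 4.1203340 DKK/SGD.
Annualised premium = (F − S)/S × (1/T) = (4.1203340 − 4.1391)/4.1391 ÷ (125/365) = -1.32%.

-1.32%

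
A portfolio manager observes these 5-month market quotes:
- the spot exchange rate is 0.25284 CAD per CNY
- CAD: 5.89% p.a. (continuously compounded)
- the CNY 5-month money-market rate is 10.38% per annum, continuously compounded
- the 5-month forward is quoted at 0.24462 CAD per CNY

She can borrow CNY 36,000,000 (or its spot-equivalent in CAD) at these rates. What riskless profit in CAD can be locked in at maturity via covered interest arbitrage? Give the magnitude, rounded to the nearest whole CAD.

T = 5/12 years.
Keep in CNY, deliver into the forward: 36,000,000·1.044198912·0.24462 = CAD 9,195,549.76.
Swap to CAD now, deposit: 36,000,000·0.25284·1.024845292 = CAD 9,328,387.81.
The quoted forward undervalues CNY, so borrow CNY, convert to CAD at spot, deposit the CAD at 5.89%, and buy CNY forward at 0.24462 to cover the loan.
The gap between the two covered legs is CAD 132,838.

CAD 132,838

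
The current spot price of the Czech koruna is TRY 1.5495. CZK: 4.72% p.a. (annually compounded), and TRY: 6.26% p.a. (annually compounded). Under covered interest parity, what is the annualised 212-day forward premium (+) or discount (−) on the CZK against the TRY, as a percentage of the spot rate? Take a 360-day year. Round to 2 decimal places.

T = 212/360 years.
No-arbitrage forward: 1.5495 × 1.0364035 / 1.0275317 = 1.5628785 TRY/CZK.
(F − S)/S ÷ T = (1.5628785 − 1.5495)/1.5495/(212/360) = 0.014662 → 1.47%.

+1.47%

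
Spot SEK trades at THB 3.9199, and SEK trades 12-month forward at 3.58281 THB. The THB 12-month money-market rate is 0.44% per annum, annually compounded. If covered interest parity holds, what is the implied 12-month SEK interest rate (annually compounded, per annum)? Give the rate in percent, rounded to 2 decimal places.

T = 1 year.
CIP gives F = S · g_THB/g_SEK, so g_THB/g_SEK = 3.58281/3.9199 = 0.9140055.
The THB side grows by (1 + 0.0044)^1 = 1.004400.
That pins the SEK growth at 1.0988993.
r = 1.0988993^(1/1) − 1 = 0.098899 → 9.89%.

9.89%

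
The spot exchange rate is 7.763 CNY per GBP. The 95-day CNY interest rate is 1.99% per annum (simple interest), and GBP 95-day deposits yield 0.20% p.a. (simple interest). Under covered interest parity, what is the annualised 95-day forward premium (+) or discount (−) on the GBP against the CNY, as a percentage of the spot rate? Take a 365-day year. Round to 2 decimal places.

T = 95/365 years.
CIP forward (CNY per GBP) = 7.763 × 1.0051795/1.0005205 = 7.799149.
Annualised premium = (F − S)/S × (1/T) = (7.799149 − 7.763)/7.763 ÷ (95/365) = 1.79%.

+1.79%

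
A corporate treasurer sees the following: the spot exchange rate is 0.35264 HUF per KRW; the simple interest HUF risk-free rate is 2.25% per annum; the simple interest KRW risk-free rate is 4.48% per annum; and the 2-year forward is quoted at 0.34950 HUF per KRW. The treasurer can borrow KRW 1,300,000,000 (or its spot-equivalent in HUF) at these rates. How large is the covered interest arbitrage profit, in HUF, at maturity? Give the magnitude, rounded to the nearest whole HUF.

T = 2 years.
Route A — deposit KRW, sell forward: 1,300,000,000 × 1.089600 × 0.34950 = HUF 495,059,760.00.
Route B — convert at spot, deposit HUF: 1,300,000,000 × 0.35264 × 1.045000 = HUF 479,061,440.00.
The quoted forward overvalues KRW, so borrow HUF, buy KRW at spot, deposit the KRW at 4.48%, and sell the proceeds forward at 0.34950.
Profit = 495,059,760.00 − 479,061,440.00 = HUF 15,998,320.

HUF 15,998,320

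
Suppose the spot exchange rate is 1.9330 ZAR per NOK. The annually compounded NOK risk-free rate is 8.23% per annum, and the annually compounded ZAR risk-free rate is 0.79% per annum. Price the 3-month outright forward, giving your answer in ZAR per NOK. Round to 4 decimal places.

1.8989

T = 3/12 years.
Growth of 1 ZAR over T: (1 + 0.0079)^(3/12) = 1.0019692.
NOK growth factor: (1 + 0.0823)^(3/12) = 1.0199689.
CIP: F = S · (grow ZAR)/(grow NOK) = 1.933 × 1.0019692/1.0199689 = 1.898888 ZAR per NOK.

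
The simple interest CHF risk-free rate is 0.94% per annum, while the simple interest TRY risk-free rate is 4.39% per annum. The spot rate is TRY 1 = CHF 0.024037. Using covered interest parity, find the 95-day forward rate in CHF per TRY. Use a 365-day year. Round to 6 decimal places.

T = 95/365 years.
Growth of 1 CHF over T: 1 + 0.0094×95/365 = 1.0024466.
TRY growth factor: 1 + 0.0439×95/365 = 1.011426.
CIP: F = S · (grow CHF)/(grow TRY) = 0.024037 × 1.0024466/1.011426 = 0.02382360 CHF per TRY.

0.023824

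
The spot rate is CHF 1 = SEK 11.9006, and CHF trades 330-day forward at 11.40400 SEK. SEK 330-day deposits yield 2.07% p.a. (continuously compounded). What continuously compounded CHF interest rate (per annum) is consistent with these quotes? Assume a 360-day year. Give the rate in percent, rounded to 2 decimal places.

6.72%

T = 330/360 years.
CIP gives F = S · g_SEK/g_CHF, so g_SEK/g_CHF = 11.404/11.9006 = 0.9582710.
SEK growth factor: e^(0.0207×330/360) = 1.0191562.
So the CHF growth factor = 1.0635365.
Take logs: ln 1.0635365 / (330/360) = 0.067200, so 6.72%.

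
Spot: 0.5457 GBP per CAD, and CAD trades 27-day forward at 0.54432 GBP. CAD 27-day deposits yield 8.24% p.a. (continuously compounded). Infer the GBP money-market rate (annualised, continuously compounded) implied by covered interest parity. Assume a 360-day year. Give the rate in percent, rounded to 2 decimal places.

T = 27/360 years.
F/S = 0.54432/0.5457 = 0.9974711 = (growth of GBP) / (growth of CAD).
The CAD side grows by e^(0.0824×27/360) = 1.0061991.
That pins the GBP growth at 1.0036545.
Take logs: ln 1.0036545 / (27/360) = 0.048638, so 4.86%.

4.86%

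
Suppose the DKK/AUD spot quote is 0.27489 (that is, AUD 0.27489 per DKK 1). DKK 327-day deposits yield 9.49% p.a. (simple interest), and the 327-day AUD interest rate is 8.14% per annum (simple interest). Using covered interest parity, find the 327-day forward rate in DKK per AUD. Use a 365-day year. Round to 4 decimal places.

3.6788

T = 327/365 years.
Growth of 1 AUD over T: 1 + 0.0814×327/365 = 1.0729255.
Growth of 1 DKK over T: 1 + 0.0949×327/365 = 1.085020.
So F = 0.27489 × 1.0729255 / 1.085020 = 0.2718259 (AUD/DKK).
Invert for DKK per AUD: 1 / 0.2718259 = 3.6788.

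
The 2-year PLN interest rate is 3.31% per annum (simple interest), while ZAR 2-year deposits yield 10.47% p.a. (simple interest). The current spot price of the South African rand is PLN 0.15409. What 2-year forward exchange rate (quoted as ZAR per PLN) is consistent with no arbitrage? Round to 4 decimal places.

7.3613

T = 2 years.
PLN accumulates by 1 + 0.0331×2 = 1.066200.
ZAR accumulates by 1 + 0.1047×2 = 1.209400.
Forward (PLN per ZAR) = 0.15409 × 1.066200 / 1.209400 = 0.1358448.
Invert for ZAR per PLN: 1 / 0.1358448 = 7.3613.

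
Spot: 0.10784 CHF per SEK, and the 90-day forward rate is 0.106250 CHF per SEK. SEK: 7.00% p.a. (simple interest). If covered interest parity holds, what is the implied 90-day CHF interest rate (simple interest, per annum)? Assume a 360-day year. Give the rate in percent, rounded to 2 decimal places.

1.00%

T = 90/360 years.
F/S = 0.10625/0.10784 = 0.9852559 = (growth of CHF) / (growth of SEK).
The SEK side grows by 1 + 0.0700×90/360 = 1.017500.
That pins the CHF growth at 1.0024979.
r = (1.0024979 − 1)/(90/360) = 0.009992 → 1.00%.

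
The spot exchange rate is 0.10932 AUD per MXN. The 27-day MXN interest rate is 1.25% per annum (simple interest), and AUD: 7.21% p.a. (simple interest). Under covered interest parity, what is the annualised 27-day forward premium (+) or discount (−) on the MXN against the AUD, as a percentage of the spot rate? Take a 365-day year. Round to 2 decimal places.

+5.95%

T = 27/365 years.
No-arbitrage forward: 0.10932 × 1.0053334 / 1.0009247 = 0.10980151 AUD/MXN.
Annualised premium = (F − S)/S × (1/T) = (0.10980151 − 0.10932)/0.10932 ÷ (27/365) = 5.95%.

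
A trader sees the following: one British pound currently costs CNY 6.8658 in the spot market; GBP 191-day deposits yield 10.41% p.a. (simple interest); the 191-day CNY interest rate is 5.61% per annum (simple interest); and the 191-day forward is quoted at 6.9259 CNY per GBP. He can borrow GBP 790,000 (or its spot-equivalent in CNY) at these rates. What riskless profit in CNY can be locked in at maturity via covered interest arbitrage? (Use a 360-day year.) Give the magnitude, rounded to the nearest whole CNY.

CNY 188,232

T = 191/360 years.
Invest the GBP and cover forward: 790,000 × 1.055230833 × 6.9259 = CNY 5,773,654.35.
Convert at spot and invest in CNY: 790,000 × 6.8658 × 1.029764167 = CNY 5,585,422.31.
The quoted forward overvalues GBP, so borrow CNY, buy GBP at spot, deposit the GBP at 10.41%, and sell the proceeds forward at 6.9259.
Profit = 5,773,654.35 − 5,585,422.31 = CNY 188,232.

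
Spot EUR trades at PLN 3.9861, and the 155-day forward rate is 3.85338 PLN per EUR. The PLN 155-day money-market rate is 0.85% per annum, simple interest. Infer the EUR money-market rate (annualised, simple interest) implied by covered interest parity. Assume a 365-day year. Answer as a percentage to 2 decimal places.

8.99%

T = 155/365 years.
F/S = 3.85338/3.9861 = 0.9667043 = (growth of PLN) / (growth of EUR).
The PLN side grows by 1 + 0.0085×155/365 = 1.0036096.
So the EUR growth factor = 1.0381764.
r = (1.0381764 − 1)/(155/365) = 0.089899 → 8.99%.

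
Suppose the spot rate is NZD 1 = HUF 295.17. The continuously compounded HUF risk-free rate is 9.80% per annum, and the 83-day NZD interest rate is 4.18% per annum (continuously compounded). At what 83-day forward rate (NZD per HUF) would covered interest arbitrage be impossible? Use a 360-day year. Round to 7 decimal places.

T = 83/360 years.
HUF accumulates by e^(0.0980×83/360) = 1.0228516.
NZD accumulates by e^(0.0418×83/360) = 1.0096838.
CIP: F = S · (grow HUF)/(grow NZD) = 295.17 × 1.0228516/1.0096838 = 299.0195 HUF per NZD.
Quoted the other way: 1/299.0195 = 0.0033443 NZD per HUF.

0.0033443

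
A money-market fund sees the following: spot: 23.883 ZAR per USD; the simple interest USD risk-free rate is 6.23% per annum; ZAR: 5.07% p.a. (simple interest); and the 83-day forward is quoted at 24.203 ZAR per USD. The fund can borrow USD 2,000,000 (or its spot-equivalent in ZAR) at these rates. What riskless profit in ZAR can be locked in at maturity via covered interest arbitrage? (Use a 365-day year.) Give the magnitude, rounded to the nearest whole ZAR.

ZAR 775,064

T = 83/365 years.
Invest the USD and cover forward: 2,000,000 × 1.0141668493 × 24.203 = ZAR 49,091,760.51.
Convert at spot and invest in ZAR: 2,000,000 × 23.883 × 1.0115290411 = ZAR 48,316,696.18.
The quoted forward overvalues USD, so borrow ZAR, buy USD at spot, deposit the USD at 6.23%, and sell the proceeds forward at 24.203.
Arbitrage profit = |49,091,760.51 − 48,316,696.18| = ZAR 775,064.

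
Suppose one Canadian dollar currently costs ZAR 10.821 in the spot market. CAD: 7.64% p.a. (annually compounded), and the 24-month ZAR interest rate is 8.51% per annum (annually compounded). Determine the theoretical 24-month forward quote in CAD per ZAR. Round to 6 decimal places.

T = 2 years.
ZAR accumulates by (1 + 0.0851)^2 = 1.177442.
Growth of 1 CAD over T: (1 + 0.0764)^2 = 1.158637.
Forward (ZAR per CAD) = 10.821 × 1.177442 / 1.158637 = 10.99663.
Quoted the other way: 1/10.99663 = 0.090937 CAD per ZAR.

0.090937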